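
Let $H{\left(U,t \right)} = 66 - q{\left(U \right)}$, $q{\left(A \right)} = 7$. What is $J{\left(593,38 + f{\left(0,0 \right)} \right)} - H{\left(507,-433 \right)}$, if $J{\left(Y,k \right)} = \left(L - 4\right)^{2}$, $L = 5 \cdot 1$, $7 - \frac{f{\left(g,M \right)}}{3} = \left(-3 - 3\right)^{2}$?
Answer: $-58$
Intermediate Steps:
$f{\left(g,M \right)} = -87$ ($f{\left(g,M \right)} = 21 - 3 \left(-3 - 3\right)^{2} = 21 - 3 \left(-6\right)^{2} = 21 - 108 = -87$)
$L = 5$
$J{\left(Y,k \right)} = 1$ ($J{\left(Y,k \right)} = \left(5 - 4\right)^{2} = 1^{2} = 1$)
$H{\left(U,t \right)} = 59$ ($H{\left(U,t \right)} = 66 - 7 = 59$)
$J{\left(593,38 + f{\left(0,0 \right)} \right)} - H{\left(507,-433 \right)} = 1 - 59 = -58$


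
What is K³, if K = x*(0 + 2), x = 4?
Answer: 512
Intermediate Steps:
K = 8 (K = 4*(0 + 2) = 4*2 = 8)
K³ = 8³ = 512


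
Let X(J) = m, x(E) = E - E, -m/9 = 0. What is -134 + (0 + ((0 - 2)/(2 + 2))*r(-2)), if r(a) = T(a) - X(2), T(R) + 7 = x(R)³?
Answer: -261/2 ≈ -130.50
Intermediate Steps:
m = 0 (m = -9*0 = 0)
x(E) = 0
X(J) = 0
T(R) = -7 (T(R) = -7 + 0³ = -7 + 0 = -7)
r(a) = -7 (r(a) = -7 - 1*0 = -7 + 0 = -7)
-134 + (0 + ((0 - 2)/(2 + 2))*r(-2)) = -134 + (0 + ((0 - 2)/(2 + 2))*(-7)) = -134 + (0 - 2/4*(-7)) = -134 + (0 - 2*¼*(-7)) = -134 + (0 - ½*(-7)) = -134 + (0 + 7/2) = -134 + 7/2 = -261/2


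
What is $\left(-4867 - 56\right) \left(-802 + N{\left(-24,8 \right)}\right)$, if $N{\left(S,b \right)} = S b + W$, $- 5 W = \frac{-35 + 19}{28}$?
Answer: $\frac{171251478}{35} \approx 4.8929 \cdot 10^{6}$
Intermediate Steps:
$W = \frac{4}{35}$ ($W = - \frac{\left(-35 + 19\right) \frac{1}{28}}{5} = - \frac{\left(-16\right) \frac{1}{28}}{5} = \left(- \frac{1}{5}\right) \left(- \frac{4}{7}\right) = \frac{4}{35} \approx 0.11429$)
$N{\left(S,b \right)} = \frac{4}{35} + S b$ ($N{\left(S,b \right)} = S b + \frac{4}{35} = \frac{4}{35} + S b$)
$\left(-4867 - 56\right) \left(-802 + N{\left(-24,8 \right)}\right) = \left(-4867 - 56\right) \left(-802 + \left(\frac{4}{35} - 192\right)\right) = - 4923 \left(-802 + \left(\frac{4}{35} - 192\right)\right) = - 4923 \left(-802 - \frac{6716}{35}\right) = \left(-4923\right) \left(- \frac{34786}{35}\right) = \frac{171251478}{35}$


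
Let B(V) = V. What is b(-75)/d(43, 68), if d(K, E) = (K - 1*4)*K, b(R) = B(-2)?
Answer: -2/1677 ≈ -0.0011926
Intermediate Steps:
b(R) = -2
d(K, E) = K*(-4 + K) (d(K, E) = (K - 4)*K = (-4 + K)*K = K*(-4 + K))
b(-75)/d(43, 68) = -2*1/(43*(-4 + 43)) = -2/(43*39) = -2/1677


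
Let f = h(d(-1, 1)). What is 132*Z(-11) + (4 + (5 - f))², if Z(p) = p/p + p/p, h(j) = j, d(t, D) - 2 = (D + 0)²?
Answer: 300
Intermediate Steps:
d(t, D) = 2 + D² (d(t, D) = 2 + (D + 0)² = 2 + D²)
f = 3 (f = 2 + 1² = 2 + 1 = 3)
Z(p) = 2 (Z(p) = 1 + 1 = 2)
132*Z(-11) + (4 + (5 - f))² = 132*2 + (4 + (5 - 1*3))² = 264 + (4 + (5 - 3))² = 264 + (4 + 2)² = 264 + 6² = 264 + 36 = 300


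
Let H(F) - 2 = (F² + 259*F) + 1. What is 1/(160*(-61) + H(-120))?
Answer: -1/26437 ≈ -3.7826e-5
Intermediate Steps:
H(F) = 3 + F² + 259*F (H(F) = 2 + ((F² + 259*F) + 1) = 2 + (1 + F² + 259*F) = 3 + F² + 259*F)
1/(160*(-61) + H(-120)) = 1/(160*(-61) + (3 + (-120)² + 259*(-120))) = 1/(-9760 + (3 + 14400 - 31080)) = 1/(-9760 - 16677) = 1/(-26437) = -1/26437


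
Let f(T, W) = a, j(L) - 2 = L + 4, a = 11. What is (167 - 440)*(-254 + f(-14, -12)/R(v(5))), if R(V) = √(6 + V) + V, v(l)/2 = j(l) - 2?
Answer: 3458091/50 + 1001*√6/50 ≈ 69211.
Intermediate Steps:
j(L) = 6 + L (j(L) = 2 + (L + 4) = 2 + (4 + L) = 6 + L)
f(T, W) = 11
v(l) = 8 + 2*l (v(l) = 2*((6 + l) - 2) = 2*(4 + l) = 8 + 2*l)
R(V) = V + √(6 + V)
(167 - 440)*(-254 + f(-14, -12)/R(v(5))) = (167 - 440)*(-254 + 11/((8 + 2*5) + √(6 + (8 + 2*5)))) = -273*(-254 + 11/((8 + 10) + √(6 + (8 + 10)))) = -273*(-254 + 11/(18 + √(6 + 18))) = -273*(-254 + 11/(18 + √24)) = -273*(-254 + 11/(18 + 2*√6)) = 69342 - 3003/(18 + 2*√6)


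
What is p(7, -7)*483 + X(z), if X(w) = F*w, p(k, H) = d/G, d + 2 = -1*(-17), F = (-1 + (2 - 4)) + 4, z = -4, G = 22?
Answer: 7157/22 ≈ 325.32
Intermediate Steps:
F = 1 (F = (-1 - 2) + 4 = -3 + 4 = 1)
d = 15 (d = -2 - 1*(-17) = -2 + 17 = 15)
p(k, H) = 15/22
X(w) = w (X(w) = 1*w = w)
p(7, -7)*483 + X(z) = (15/22)*483 - 4 = 7245/22 - 4 = 7157/22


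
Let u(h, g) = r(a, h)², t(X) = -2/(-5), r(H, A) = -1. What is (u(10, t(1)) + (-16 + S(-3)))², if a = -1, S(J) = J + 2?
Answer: 256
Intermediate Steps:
S(J) = 2 + J
t(X) = ⅖ (t(X) = -2*(-⅕) = ⅖)
u(h, g) = 1 (u(h, g) = (-1)² = 1)
(u(10, t(1)) + (-16 + S(-3)))² = (1 + (-16 + (2 - 3)))² = (1 + (-16 - 1))² = (1 - 17)² = (-16)² = 256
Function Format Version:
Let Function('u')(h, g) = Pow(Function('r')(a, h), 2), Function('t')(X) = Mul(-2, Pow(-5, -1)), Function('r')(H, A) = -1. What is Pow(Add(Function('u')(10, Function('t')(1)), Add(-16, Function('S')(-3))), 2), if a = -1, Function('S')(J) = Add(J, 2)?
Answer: 256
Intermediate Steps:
Function('S')(J) = Add(2, J)
Function('t')(X) = Rational(2, 5) (Function('t')(X) = Mul(-2, Rational(-1, 5)) = Rational(2, 5))
Function('u')(h, g) = 1 (Function('u')(h, g) = Pow(-1, 2) = 1)
Pow(Add(Function('u')(10, Function('t')(1)), Add(-16, Function('S')(-3))), 2) = Pow(Add(1, Add(-16, Add(2, -3))), 2) = Pow(Add(1, Add(-16, -1)), 2) = Pow(Add(1, -17), 2) = Pow(-16, 2) = 256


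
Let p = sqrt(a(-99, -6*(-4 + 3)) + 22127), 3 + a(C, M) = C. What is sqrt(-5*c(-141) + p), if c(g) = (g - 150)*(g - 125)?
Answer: sqrt(-387030 + 5*sqrt(881)) ≈ 622.0*I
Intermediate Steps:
a(C, M) = -3 + C
c(g) = (-150 + g)*(-125 + g)
p = 5*sqrt(881) (p = sqrt((-3 - 99) + 22127) = sqrt(-102 + 22127) = sqrt(22025) = 5*sqrt(881) ≈ 148.41)
sqrt(-5*c(-141) + p) = sqrt(-5*(18750 + (-141)**2 - 275*(-141)) + 5*sqrt(881)) = sqrt(-5*(18750 + 19881 + 38775) + 5*sqrt(881)) = sqrt(-5*77406 + 5*sqrt(881)) = sqrt(-387030 + 5*sqrt(881))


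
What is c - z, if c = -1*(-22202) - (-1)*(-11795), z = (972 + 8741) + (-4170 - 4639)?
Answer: 9503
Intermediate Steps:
z = 904 (z = 9713 - 8809 = 904)
c = 10407 (c = 22202 - 1*11795 = 22202 - 11795 = 10407)
c - z = 10407 - 1*904 = 10407 - 904 = 9503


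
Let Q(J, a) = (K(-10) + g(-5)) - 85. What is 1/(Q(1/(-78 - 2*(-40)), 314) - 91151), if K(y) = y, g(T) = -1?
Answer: -1/91247 ≈ -1.0959e-5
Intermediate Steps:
Q(J, a) = -96 (Q(J, a) = (-10 - 1) - 85 = -11 - 85 = -96)
1/(Q(1/(-78 - 2*(-40)), 314) - 91151) = 1/(-96 - 91151) = 1/(-91247) = -1/91247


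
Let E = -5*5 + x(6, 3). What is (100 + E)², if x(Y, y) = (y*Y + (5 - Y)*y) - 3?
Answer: 7569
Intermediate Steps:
x(Y, y) = -3 + Y*y + y*(5 - Y) (x(Y, y) = (Y*y + y*(5 - Y)) - 3 = -3 + Y*y + y*(5 - Y))
E = -13 (E = -5*5 + (-3 + 5*3) = -25 + (-3 + 15) = -25 + 12 = -13)
(100 + E)² = (100 - 13)² = 87² = 7569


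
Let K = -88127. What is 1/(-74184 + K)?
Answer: -1/162311 ≈ -6.1610e-6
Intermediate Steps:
1/(-74184 + K) = 1/(-74184 - 88127) = 1/(-162311) = -1/162311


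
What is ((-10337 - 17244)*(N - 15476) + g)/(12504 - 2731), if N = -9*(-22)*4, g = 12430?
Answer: 405011834/9773 ≈ 41442.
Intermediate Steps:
N = 792 (N = 198*4 = 792)
((-10337 - 17244)*(N - 15476) + g)/(12504 - 2731) = ((-10337 - 17244)*(792 - 15476) + 12430)/(12504 - 2731) = (-27581*(-14684) + 12430)/9773 = (404999404 + 12430)*(1/9773) = 405011834*(1/9773) = 405011834/9773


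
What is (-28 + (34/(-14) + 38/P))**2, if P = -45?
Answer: 97042201/99225 ≈ 978.00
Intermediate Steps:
(-28 + (34/(-14) + 38/P))**2 = (-28 + (34/(-14) + 38/(-45)))**2 = (-28 + (34*(-1/14) + 38*(-1/45)))**2 = (-28 + (-17/7 - 38/45))**2 = (-28 - 1031/315)**2 = (-9851/315)**2 = 97042201/99225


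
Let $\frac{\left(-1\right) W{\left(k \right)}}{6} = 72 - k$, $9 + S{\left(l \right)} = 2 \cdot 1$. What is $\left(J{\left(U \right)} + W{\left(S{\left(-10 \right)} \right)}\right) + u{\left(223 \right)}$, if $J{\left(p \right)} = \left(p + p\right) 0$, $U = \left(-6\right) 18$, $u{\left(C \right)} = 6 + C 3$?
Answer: $201$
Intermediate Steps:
$S{\left(l \right)} = -7$ ($S{\left(l \right)} = -9 + 2 \cdot 1 = -9 + 2 = -7$)
$W{\left(k \right)} = -432 + 6 k$ ($W{\left(k \right)} = - 6 \left(72 - k\right) = -432 + 6 k$)
$u{\left(C \right)} = 6 + 3 C$
$U = -108$
$J{\left(p \right)} = 0$ ($J{\left(p \right)} = 2 p 0 = 0$)
$\left(J{\left(U \right)} + W{\left(S{\left(-10 \right)} \right)}\right) + u{\left(223 \right)} = \left(0 + \left(-432 + 6 \left(-7\right)\right)\right) + \left(6 + 3 \cdot 223\right) = \left(0 - 474\right) + \left(6 + 669\right) = \left(0 - 474\right) + 675 = -474 + 675 = 201$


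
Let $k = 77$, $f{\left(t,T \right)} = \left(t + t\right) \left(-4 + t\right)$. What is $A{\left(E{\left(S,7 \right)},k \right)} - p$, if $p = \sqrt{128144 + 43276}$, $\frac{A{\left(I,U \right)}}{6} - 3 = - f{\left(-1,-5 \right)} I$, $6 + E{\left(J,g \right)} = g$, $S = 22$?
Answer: $-42 - 2 \sqrt{42855} \approx -456.03$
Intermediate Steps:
$E{\left(J,g \right)} = -6 + g$
$f{\left(t,T \right)} = 2 t \left(-4 + t\right)$
$A{\left(I,U \right)} = 18 - 60 I$ ($A{\left(I,U \right)} = 18 + 6 - 2 \left(-1\right) \left(-4 - 1\right) I = 18 + 6 - 2 \left(-1\right) \left(-5\right) I = 18 + 6 \left(-1\right) 10 I = 18 + 6 \left(- 10 I\right) = 18 - 60 I$)
$p = 2 \sqrt{42855}$ ($p = \sqrt{171420} = 2 \sqrt{42855} \approx 414.03$)
$A{\left(E{\left(S,7 \right)},k \right)} - p = \left(18 - 60 \left(-6 + 7\right)\right) - 2 \sqrt{42855} = \left(18 - 60\right) - 2 \sqrt{42855} = -42 - 2 \sqrt{42855}$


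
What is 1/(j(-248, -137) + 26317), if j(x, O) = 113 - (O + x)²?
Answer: -1/121795 ≈ -8.2105e-6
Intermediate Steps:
1/(j(-248, -137) + 26317) = 1/((113 - (-137 - 248)²) + 26317) = 1/((113 - 1*(-385)²) + 26317) = 1/((113 - 1*148225) + 26317) = 1/((113 - 148225) + 26317) = 1/(-148112 + 26317) = 1/(-121795) = -1/121795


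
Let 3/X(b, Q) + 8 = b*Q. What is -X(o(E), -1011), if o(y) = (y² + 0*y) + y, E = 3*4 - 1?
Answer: 3/133460 ≈ 2.2479e-5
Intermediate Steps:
E = 11 (E = 12 - 1 = 11)
o(y) = y + y² (o(y) = (y² + 0) + y = y² + y = y + y²)
X(b, Q) = 3/(-8 + Q*b) (X(b, Q) = 3/(-8 + b*Q) = 3/(-8 + Q*b))
-X(o(E), -1011) = -3/(-8 - 11121*(1 + 11)) = -3/(-8 - 11121*12) = -3/(-8 - 1011*132) = -3/(-8 - 133452) = -3/(-133460) = -3*(-1)/133460 = -1*(-3/133460) = 3/133460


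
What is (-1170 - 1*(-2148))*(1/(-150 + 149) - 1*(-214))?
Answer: 208314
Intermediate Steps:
(-1170 - 1*(-2148))*(1/(-150 + 149) - 1*(-214)) = (-1170 + 2148)*(1/(-1) + 214) = 978*(-1 + 214) = 978*213 = 208314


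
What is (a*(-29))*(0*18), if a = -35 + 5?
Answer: 0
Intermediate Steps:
a = -30
(a*(-29))*(0*18) = (-30*(-29))*(0*18) = 870*0 = 0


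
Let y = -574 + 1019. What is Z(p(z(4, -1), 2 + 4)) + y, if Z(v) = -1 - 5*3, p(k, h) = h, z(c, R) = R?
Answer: 429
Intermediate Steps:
Z(v) = -16 (Z(v) = -1 - 15 = -16)
y = 445
Z(p(z(4, -1), 2 + 4)) + y = -16 + 445 = 429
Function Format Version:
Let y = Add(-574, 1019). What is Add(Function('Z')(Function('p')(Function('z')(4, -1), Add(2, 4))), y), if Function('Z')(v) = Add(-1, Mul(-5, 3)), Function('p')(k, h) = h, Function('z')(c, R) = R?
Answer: 429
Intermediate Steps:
Function('Z')(v) = -16 (Function('Z')(v) = Add(-1, -15) = -16)
y = 445
Add(Function('Z')(Function('p')(Function('z')(4, -1), Add(2, 4))), y) = Add(-16, 445) = 429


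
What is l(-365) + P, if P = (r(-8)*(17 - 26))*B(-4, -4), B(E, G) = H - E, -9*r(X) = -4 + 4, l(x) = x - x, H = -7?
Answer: 0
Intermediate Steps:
l(x) = 0
r(X) = 0 (r(X) = -(-4 + 4)/9 = -⅑*0 = 0)
B(E, G) = -7 - E
P = 0 (P = (0*(17 - 26))*(-7 - 1*(-4)) = (0*(-9))*(-7 + 4) = 0*(-3) = 0)
l(-365) + P = 0 + 0 = 0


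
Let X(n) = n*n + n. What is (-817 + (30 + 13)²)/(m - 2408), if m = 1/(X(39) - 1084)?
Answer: -163744/382069 ≈ -0.42857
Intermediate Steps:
X(n) = n + n² (X(n) = n² + n = n + n²)
m = 1/476 (m = 1/(39*(1 + 39) - 1084) = 1/(39*40 - 1084) = 1/(1560 - 1084) = 1/476 ≈ 0.0021008)
(-817 + (30 + 13)²)/(m - 2408) = (-817 + (30 + 13)²)/(1/476 - 2408) = (-817 + 43²)/(-1146207/476) = (-817 + 1849)*(-476/1146207) = 1032*(-476/1146207) = -163744/382069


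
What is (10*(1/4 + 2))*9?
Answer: 405/2 ≈ 202.50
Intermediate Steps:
(10*(1/4 + 2))*9 = (10*(¼ + 2))*9 = (10*(9/4))*9 = (45/2)*9 = 405/2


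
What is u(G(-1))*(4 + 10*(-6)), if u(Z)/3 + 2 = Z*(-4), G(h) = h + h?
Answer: -1008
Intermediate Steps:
G(h) = 2*h
u(Z) = -6 - 12*Z (u(Z) = -6 + 3*(Z*(-4)) = -6 + 3*(-4*Z) = -6 - 12*Z)
u(G(-1))*(4 + 10*(-6)) = (-6 - 24*(-1))*(4 + 10*(-6)) = (-6 - 12*(-2))*(4 - 60) = (-6 + 24)*(-56) = 18*(-56) = -1008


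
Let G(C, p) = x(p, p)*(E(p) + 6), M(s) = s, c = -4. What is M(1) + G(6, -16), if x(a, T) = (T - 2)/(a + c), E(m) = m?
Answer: -8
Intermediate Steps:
x(a, T) = (-2 + T)/(-4 + a) (x(a, T) = (T - 2)/(a - 4) = (-2 + T)/(-4 + a))
G(C, p) = (-2 + p)*(6 + p)/(-4 + p) (G(C, p) = ((-2 + p)/(-4 + p))*(p + 6) = ((-2 + p)/(-4 + p))*(6 + p) = (-2 + p)*(6 + p)/(-4 + p))
M(1) + G(6, -16) = 1 + (-2 - 16)*(6 - 16)/(-4 - 16) = 1 - 18*(-10)/(-20) = 1 - 1/20*(-18)*(-10) = 1 - 9 = -8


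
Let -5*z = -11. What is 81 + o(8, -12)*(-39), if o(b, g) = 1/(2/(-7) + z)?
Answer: 4062/67 ≈ 60.627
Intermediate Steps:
z = 11/5 (z = -1/5*(-11) = 11/5 ≈ 2.2000)
o(b, g) = 35/67 (o(b, g) = 1/(2/(-7) + 11/5) = 1/(2*(-1/7) + 11/5) = 1/(-2/7 + 11/5) = 1/(67/35) = 35/67)
81 + o(8, -12)*(-39) = 81 + (35/67)*(-39) = 81 - 1365/67 = 4062/67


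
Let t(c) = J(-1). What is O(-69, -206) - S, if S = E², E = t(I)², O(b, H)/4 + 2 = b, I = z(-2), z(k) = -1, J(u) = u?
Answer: -285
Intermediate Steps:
I = -1
t(c) = -1
O(b, H) = -8 + 4*b
E = 1 (E = (-1)² = 1)
S = 1 (S = 1² = 1)
O(-69, -206) - S = (-8 + 4*(-69)) - 1*1 = (-8 - 276) - 1 = -284 - 1 = -285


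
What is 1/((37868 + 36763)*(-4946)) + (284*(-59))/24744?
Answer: -42951786700/63427966451 ≈ -0.67717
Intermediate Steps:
1/((37868 + 36763)*(-4946)) + (284*(-59))/24744 = -1/4946/74631 - 16756*1/24744 = (1/74631)*(-1/4946) - 4189/6186 = -1/369124926 - 4189/6186 = -42951786700/63427966451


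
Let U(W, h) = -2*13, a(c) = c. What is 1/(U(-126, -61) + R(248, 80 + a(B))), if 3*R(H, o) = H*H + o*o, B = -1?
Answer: 3/67667 ≈ 4.4335e-5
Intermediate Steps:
R(H, o) = H²/3 + o²/3 (R(H, o) = (H*H + o*o)/3 = (H² + o²)/3 = H²/3 + o²/3)
U(W, h) = -26
1/(U(-126, -61) + R(248, 80 + a(B))) = 1/(-26 + ((⅓)*248² + (80 - 1)²/3)) = 1/(-26 + ((⅓)*61504 + (⅓)*79²)) = 1/(-26 + (61504/3 + (⅓)*6241)) = 1/(-26 + (61504/3 + 6241/3)) = 1/(-26 + 67745/3) = 1/(67667/3) = 3/67667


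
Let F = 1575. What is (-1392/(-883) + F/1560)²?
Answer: 56398175289/8433116224 ≈ 6.6877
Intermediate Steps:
(-1392/(-883) + F/1560)² = (-1392/(-883) + 1575/1560)² = (-1392*(-1/883) + 1575*(1/1560))² = (1392/883 + 105/104)² = (237483/91832)² = 56398175289/8433116224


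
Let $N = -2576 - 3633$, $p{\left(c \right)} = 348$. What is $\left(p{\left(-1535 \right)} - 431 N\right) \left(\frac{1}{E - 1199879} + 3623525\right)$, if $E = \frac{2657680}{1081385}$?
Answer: $\frac{2516712256631061695028446}{259505698947} \approx 9.6981 \cdot 10^{12}$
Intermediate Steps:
$N = -6209$
$E = \frac{531536}{216277}$ ($E = 2657680 \cdot \frac{1}{1081385} = \frac{531536}{216277} \approx 2.4577$)
$\left(p{\left(-1535 \right)} - 431 N\right) \left(\frac{1}{E - 1199879} + 3623525\right) = \left(348 - -2676079\right) \left(\frac{1}{\frac{531536}{216277} - 1199879} + 3623525\right) = \left(348 + 2676079\right) \left(\frac{1}{- \frac{259505698947}{216277}} + 3623525\right) = 2676427 \left(- \frac{216277}{259505698947} + 3623525\right) = 2676427 \cdot \frac{940325387776711898}{259505698947} = \frac{2516712256631061695028446}{259505698947}$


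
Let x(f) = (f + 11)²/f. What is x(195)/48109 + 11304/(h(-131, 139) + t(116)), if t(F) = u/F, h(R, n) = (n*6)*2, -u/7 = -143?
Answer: 12309555291524/1824550903695 ≈ 6.7466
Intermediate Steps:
u = 1001 (u = -7*(-143) = 1001)
h(R, n) = 12*n (h(R, n) = (6*n)*2 = 12*n)
t(F) = 1001/F
x(f) = (11 + f)²/f
x(195)/48109 + 11304/(h(-131, 139) + t(116)) = ((11 + 195)²/195)/48109 + 11304/(12*139 + 1001/116) = ((1/195)*206²)*(1/48109) + 11304/(1668 + 1001*(1/116)) = ((1/195)*42436)*(1/48109) + 11304/(1668 + 1001/116) = (42436/195)*(1/48109) + 11304/(194489/116) = 42436/9381255 + 11304*(116/194489) = 42436/9381255 + 1311264/194489 = 12309555291524/1824550903695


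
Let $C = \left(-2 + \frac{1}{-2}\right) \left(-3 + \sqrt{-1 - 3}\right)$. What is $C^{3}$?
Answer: $- \frac{1125}{8} - \frac{2875 i}{4} \approx -140.63 - 718.75 i$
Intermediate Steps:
$C = \frac{15}{2} - 5 i$ ($C = \left(-2 - \frac{1}{2}\right) \left(-3 + \sqrt{-4}\right) = - \frac{5 \left(-3 + 2 i\right)}{2} = \frac{15}{2} - 5 i \approx 7.5 - 5.0 i$)
$C^{3} = \left(\frac{15}{2} - 5 i\right)^{3}$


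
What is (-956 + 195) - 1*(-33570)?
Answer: 32809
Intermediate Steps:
(-956 + 195) - 1*(-33570) = -761 + 33570 = 32809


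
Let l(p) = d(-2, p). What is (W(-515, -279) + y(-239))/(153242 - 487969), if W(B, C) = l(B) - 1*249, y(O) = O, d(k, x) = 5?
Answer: 483/334727 ≈ 0.0014430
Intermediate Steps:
l(p) = 5
W(B, C) = -244 (W(B, C) = 5 - 1*249 = 5 - 249 = -244)
(W(-515, -279) + y(-239))/(153242 - 487969) = (-244 - 239)/(153242 - 487969) = -483/(-334727) = -483*(-1/334727) = 483/334727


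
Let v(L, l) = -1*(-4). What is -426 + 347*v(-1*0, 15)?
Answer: 962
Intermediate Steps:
v(L, l) = 4
-426 + 347*v(-1*0, 15) = -426 + 347*4 = -426 + 1388 = 962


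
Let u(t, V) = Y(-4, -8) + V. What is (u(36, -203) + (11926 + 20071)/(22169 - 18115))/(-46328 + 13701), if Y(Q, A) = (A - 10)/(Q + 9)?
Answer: 4027797/661349290 ≈ 0.0060903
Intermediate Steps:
Y(Q, A) = (-10 + A)/(9 + Q)
u(t, V) = -18/5 + V (u(t, V) = (-10 - 8)/(9 - 4) + V = -18/5 + V)
(u(36, -203) + (11926 + 20071)/(22169 - 18115))/(-46328 + 13701) = ((-18/5 - 203) + (11926 + 20071)/(22169 - 18115))/(-46328 + 13701) = (-1033/5 + 31997/4054)/(-32627) = (-1033/5 + 31997*(1/4054))*(-1/32627) = (-1033/5 + 31997/4054)*(-1/32627) = -4027797/20270*(-1/32627) = 4027797/661349290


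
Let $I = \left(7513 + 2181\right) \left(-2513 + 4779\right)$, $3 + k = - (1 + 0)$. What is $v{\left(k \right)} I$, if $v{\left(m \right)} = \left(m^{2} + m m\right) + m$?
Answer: $615064912$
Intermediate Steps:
$k = -4$ ($k = -3 - \left(1 + 0\right) = -3 - 1 = -4$)
$v{\left(m \right)} = m + 2 m^{2}$ ($v{\left(m \right)} = \left(m^{2} + m^{2}\right) + m = 2 m^{2} + m = m + 2 m^{2}$)
$I = 21966604$ ($I = 9694 \cdot 2266 = 21966604$)
$v{\left(k \right)} I = - 4 \left(1 + 2 \left(-4\right)\right) 21966604 = - 4 \left(1 - 8\right) 21966604 = \left(-4\right) \left(-7\right) 21966604 = 28 \cdot 21966604 = 615064912$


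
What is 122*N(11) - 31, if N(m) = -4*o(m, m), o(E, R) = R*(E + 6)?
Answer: -91287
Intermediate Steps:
o(E, R) = R*(6 + E)
N(m) = -4*m*(6 + m)
122*N(11) - 31 = 122*(-4*11*(6 + 11)) - 31 = 122*(-4*11*17) - 31 = 122*(-748) - 31 = -91256 - 31 = -91287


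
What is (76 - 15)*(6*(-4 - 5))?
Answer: -3294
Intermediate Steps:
(76 - 15)*(6*(-4 - 5)) = 61*(6*(-9)) = 61*(-54) = -3294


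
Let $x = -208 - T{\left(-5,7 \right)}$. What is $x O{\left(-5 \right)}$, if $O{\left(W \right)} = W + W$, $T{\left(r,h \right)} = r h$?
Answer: $1730$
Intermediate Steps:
$T{\left(r,h \right)} = h r$
$O{\left(W \right)} = 2 W$
$x = -173$ ($x = -208 - 7 \left(-5\right) = -208 - -35 = -208 + 35 = -173$)
$x O{\left(-5 \right)} = - 173 \cdot 2 \left(-5\right) = \left(-173\right) \left(-10\right) = 1730$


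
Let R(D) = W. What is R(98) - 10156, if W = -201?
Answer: -10357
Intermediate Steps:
R(D) = -201
R(98) - 10156 = -201 - 10156 = -10357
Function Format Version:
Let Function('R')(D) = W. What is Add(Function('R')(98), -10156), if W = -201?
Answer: -10357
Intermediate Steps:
Function('R')(D) = -201
Add(Function('R')(98), -10156) = Add(-201, -10156) = -10357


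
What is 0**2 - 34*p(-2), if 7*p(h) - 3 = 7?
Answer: -340/7 ≈ -48.571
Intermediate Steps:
p(h) = 10/7 (p(h) = 3/7 + (1/7)*7 = 3/7 + 1 = 10/7)
0**2 - 34*p(-2) = 0**2 - 34*10/7 = 0 - 340/7 = -340/7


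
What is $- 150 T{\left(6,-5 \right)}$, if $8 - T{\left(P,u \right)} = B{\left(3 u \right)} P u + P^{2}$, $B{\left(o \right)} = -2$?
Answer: $13200$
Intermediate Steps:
$T{\left(P,u \right)} = 8 - P^{2} + 2 P u$ ($T{\left(P,u \right)} = 8 - \left(- 2 P u + P^{2}\right) = 8 - \left(P^{2} - 2 P u\right) = 8 - P^{2} + 2 P u$)
$- 150 T{\left(6,-5 \right)} = - 150 \left(8 - 6^{2} + 2 \cdot 6 \left(-5\right)\right) = - 150 \left(8 - 36 - 60\right) = \left(-150\right) \left(-88\right) = 13200$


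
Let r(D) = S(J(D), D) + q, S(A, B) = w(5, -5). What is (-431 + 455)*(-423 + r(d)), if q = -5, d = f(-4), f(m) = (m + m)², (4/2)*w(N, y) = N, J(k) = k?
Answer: -10212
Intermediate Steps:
w(N, y) = N/2
S(A, B) = 5/2 (S(A, B) = (½)*5 = 5/2)
f(m) = 4*m² (f(m) = (2*m)² = 4*m²)
d = 64 (d = 4*(-4)² = 4*16 = 64)
r(D) = -5/2 (r(D) = 5/2 - 5 = -5/2)
(-431 + 455)*(-423 + r(d)) = (-431 + 455)*(-423 - 5/2) = 24*(-851/2) = -10212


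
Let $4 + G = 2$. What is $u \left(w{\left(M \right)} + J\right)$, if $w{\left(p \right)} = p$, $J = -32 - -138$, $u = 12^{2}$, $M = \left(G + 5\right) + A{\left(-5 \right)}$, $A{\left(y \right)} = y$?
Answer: $14976$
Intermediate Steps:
$G = -2$ ($G = -4 + 2 = -2$)
$M = -2$ ($M = \left(-2 + 5\right) - 5 = 3 - 5 = -2$)
$u = 144$
$J = 106$ ($J = -32 + 138 = 106$)
$u \left(w{\left(M \right)} + J\right) = 144 \left(-2 + 106\right) = 144 \cdot 104 = 14976$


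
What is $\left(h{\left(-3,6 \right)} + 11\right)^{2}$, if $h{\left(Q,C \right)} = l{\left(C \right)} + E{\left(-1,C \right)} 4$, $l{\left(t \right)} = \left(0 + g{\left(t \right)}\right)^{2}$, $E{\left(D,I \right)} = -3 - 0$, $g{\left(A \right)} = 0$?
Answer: $1$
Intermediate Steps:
$E{\left(D,I \right)} = -3$ ($E{\left(D,I \right)} = -3 + 0 = -3$)
$l{\left(t \right)} = 0$ ($l{\left(t \right)} = \left(0 + 0\right)^{2} = 0^{2} = 0$)
$h{\left(Q,C \right)} = -12$ ($h{\left(Q,C \right)} = 0 - 12 = -12$)
$\left(h{\left(-3,6 \right)} + 11\right)^{2} = \left(-12 + 11\right)^{2} = \left(-1\right)^{2} = 1$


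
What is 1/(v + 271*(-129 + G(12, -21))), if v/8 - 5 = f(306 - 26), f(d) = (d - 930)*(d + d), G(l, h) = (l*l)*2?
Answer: -1/2868871 ≈ -3.4857e-7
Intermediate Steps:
G(l, h) = 2*l² (G(l, h) = l²*2 = 2*l²)
f(d) = 2*d*(-930 + d) (f(d) = (-930 + d)*(2*d) = 2*d*(-930 + d))
v = -2911960 (v = 40 + 8*(2*(306 - 26)*(-930 + (306 - 26))) = 40 + 8*(2*280*(-930 + 280)) = 40 + 8*(2*280*(-650)) = 40 + 8*(-364000) = 40 - 2912000 = -2911960)
1/(v + 271*(-129 + G(12, -21))) = 1/(-2911960 + 271*(-129 + 2*12²)) = 1/(-2911960 + 271*(-129 + 2*144)) = 1/(-2911960 + 271*(-129 + 288)) = 1/(-2911960 + 271*159) = 1/(-2911960 + 43089) = 1/(-2868871) = -1/2868871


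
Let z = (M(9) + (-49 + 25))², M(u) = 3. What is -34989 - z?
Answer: -35430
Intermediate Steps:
z = 441 (z = (3 + (-49 + 25))² = (3 - 24)² = (-21)² = 441)
-34989 - z = -34989 - 1*441 = -34989 - 441 = -35430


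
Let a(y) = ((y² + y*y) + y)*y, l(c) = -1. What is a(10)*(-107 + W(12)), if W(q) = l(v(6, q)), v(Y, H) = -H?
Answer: -226800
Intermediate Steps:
W(q) = -1
a(y) = y*(y + 2*y²) (a(y) = ((y² + y²) + y)*y = (2*y² + y)*y = (y + 2*y²)*y = y*(y + 2*y²))
a(10)*(-107 + W(12)) = (10²*(1 + 2*10))*(-107 - 1) = (100*(1 + 20))*(-108) = (100*21)*(-108) = 2100*(-108) = -226800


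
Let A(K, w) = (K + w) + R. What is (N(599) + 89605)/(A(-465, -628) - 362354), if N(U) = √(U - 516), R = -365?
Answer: -89605/363812 - √83/363812 ≈ -0.24632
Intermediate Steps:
A(K, w) = -365 + K + w (A(K, w) = (K + w) - 365 = -365 + K + w)
N(U) = √(-516 + U)
(N(599) + 89605)/(A(-465, -628) - 362354) = (√(-516 + 599) + 89605)/((-365 - 465 - 628) - 362354) = (√83 + 89605)/(-1458 - 362354) = (89605 + √83)/(-363812) = (89605 + √83)*(-1/363812) = -89605/363812 - √83/363812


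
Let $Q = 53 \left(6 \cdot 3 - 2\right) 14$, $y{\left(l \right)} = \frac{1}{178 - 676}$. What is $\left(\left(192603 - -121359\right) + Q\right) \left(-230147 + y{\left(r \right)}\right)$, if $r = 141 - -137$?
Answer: $- \frac{18672439844819}{249} \approx -7.499 \cdot 10^{10}$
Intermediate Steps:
$r = 278$ ($r = 141 + 137 = 278$)
$y{\left(l \right)} = - \frac{1}{498}$ ($y{\left(l \right)} = \frac{1}{-498} = - \frac{1}{498}$)
$Q = 11872$ ($Q = 53 \left(18 - 2\right) 14 = 53 \cdot 16 \cdot 14 = 848 \cdot 14 = 11872$)
$\left(\left(192603 - -121359\right) + Q\right) \left(-230147 + y{\left(r \right)}\right) = \left(\left(192603 - -121359\right) + 11872\right) \left(-230147 - \frac{1}{498}\right) = \left(\left(192603 + 121359\right) + 11872\right) \left(- \frac{114613207}{498}\right) = \left(313962 + 11872\right) \left(- \frac{114613207}{498}\right) = 325834 \left(- \frac{114613207}{498}\right) = - \frac{18672439844819}{249}$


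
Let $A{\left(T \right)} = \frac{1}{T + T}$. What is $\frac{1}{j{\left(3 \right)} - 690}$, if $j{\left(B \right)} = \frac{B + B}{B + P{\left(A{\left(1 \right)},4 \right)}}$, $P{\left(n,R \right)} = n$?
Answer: $- \frac{7}{4818} \approx -0.0014529$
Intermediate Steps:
$A{\left(T \right)} = \frac{1}{2 T}$
$j{\left(B \right)} = \frac{2 B}{\frac{1}{2} + B}$ ($j{\left(B \right)} = \frac{B + B}{B + \frac{1}{2 \cdot 1}} = \frac{2 B}{B + \frac{1}{2} \cdot 1} = \frac{2 B}{B + \frac{1}{2}} = \frac{2 B}{\frac{1}{2} + B}$)
$\frac{1}{j{\left(3 \right)} - 690} = \frac{1}{4 \cdot 3 \frac{1}{1 + 2 \cdot 3} - 690} = \frac{1}{4 \cdot 3 \frac{1}{1 + 6} - 690} = \frac{1}{4 \cdot 3 \cdot \frac{1}{7} - 690} = \frac{1}{\frac{12}{7} - 690} = \frac{1}{- \frac{4818}{7}} = - \frac{7}{4818}$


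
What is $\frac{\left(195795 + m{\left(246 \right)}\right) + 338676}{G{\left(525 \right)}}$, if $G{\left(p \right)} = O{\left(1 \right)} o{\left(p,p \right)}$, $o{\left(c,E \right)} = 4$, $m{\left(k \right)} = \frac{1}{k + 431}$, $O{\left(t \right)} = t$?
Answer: $\frac{90459217}{677} \approx 1.3362 \cdot 10^{5}$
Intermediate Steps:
$m{\left(k \right)} = \frac{1}{431 + k}$
$G{\left(p \right)} = 4$ ($G{\left(p \right)} = 1 \cdot 4 = 4$)
$\frac{\left(195795 + m{\left(246 \right)}\right) + 338676}{G{\left(525 \right)}} = \frac{\left(195795 + \frac{1}{431 + 246}\right) + 338676}{4} = \left(\left(195795 + \frac{1}{677}\right) + 338676\right) \frac{1}{4} = \left(\frac{132553216}{677} + 338676\right) \frac{1}{4} = \frac{361836868}{677} \cdot \frac{1}{4} = \frac{90459217}{677}$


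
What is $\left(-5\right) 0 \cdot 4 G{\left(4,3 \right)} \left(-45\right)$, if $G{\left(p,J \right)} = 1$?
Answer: $0$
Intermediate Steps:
$\left(-5\right) 0 \cdot 4 G{\left(4,3 \right)} \left(-45\right) = \left(-5\right) 0 \cdot 4 \cdot 1 \left(-45\right) = 0 \cdot 4 \cdot 1 \left(-45\right) = 0 \cdot 1 \left(-45\right) = 0 \left(-45\right) = 0$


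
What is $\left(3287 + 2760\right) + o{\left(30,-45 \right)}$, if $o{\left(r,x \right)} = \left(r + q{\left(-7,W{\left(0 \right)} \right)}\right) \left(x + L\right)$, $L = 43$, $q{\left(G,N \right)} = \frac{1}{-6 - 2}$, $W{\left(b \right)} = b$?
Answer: $\frac{23949}{4} \approx 5987.3$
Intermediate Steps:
$q{\left(G,N \right)} = - \frac{1}{8}$ ($q{\left(G,N \right)} = \frac{1}{-8} = - \frac{1}{8}$)
$o{\left(r,x \right)} = \left(43 + x\right) \left(- \frac{1}{8} + r\right)$ ($o{\left(r,x \right)} = \left(r - \frac{1}{8}\right) \left(x + 43\right) = \left(- \frac{1}{8} + r\right) \left(43 + x\right) = \left(43 + x\right) \left(- \frac{1}{8} + r\right)$)
$\left(3287 + 2760\right) + o{\left(30,-45 \right)} = \left(3287 + 2760\right) + \left(- \frac{43}{8} + 43 \cdot 30 - - \frac{45}{8} + 30 \left(-45\right)\right) = 6047 + \left(- \frac{43}{8} + 1290 + \frac{45}{8} - 1350\right) = 6047 - \frac{239}{4} = \frac{23949}{4}$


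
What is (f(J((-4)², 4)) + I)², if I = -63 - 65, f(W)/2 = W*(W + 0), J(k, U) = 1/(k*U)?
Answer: 68718952449/4194304 ≈ 16384.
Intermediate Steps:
J(k, U) = 1/(U*k)
f(W) = 2*W² (f(W) = 2*(W*(W + 0)) = 2*(W*W) = 2*W²)
I = -128
(f(J((-4)², 4)) + I)² = (2*(1/(4*((-4)²)))² - 128)² = (2*((¼)/16)² - 128)² = (2*((¼)*(1/16))² - 128)² = (2*(1/64)² - 128)² = (2*(1/4096) - 128)² = (1/2048 - 128)² = (-262143/2048)² = 68718952449/4194304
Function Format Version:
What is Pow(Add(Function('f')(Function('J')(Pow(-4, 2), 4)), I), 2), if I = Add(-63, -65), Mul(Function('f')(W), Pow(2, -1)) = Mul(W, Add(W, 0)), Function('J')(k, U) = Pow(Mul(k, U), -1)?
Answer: Rational(68718952449, 4194304) ≈ 16384.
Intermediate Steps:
Function('J')(k, U) = Mul(Pow(U, -1), Pow(k, -1)) (Function('J')(k, U) = Pow(Mul(U, k), -1) = Mul(Pow(U, -1), Pow(k, -1)))
Function('f')(W) = Mul(2, Pow(W, 2)) (Function('f')(W) = Mul(2, Mul(W, Add(W, 0))) = Mul(2, Mul(W, W)) = Mul(2, Pow(W, 2)))
I = -128
Pow(Add(Function('f')(Function('J')(Pow(-4, 2), 4)), I), 2) = Pow(Add(Mul(2, Pow(Mul(Pow(4, -1), Pow(Pow(-4, 2), -1)), 2)), -128), 2) = Pow(Add(Mul(2, Pow(Mul(Rational(1, 4), Pow(16, -1)), 2)), -128), 2) = Pow(Add(Mul(2, Pow(Mul(Rational(1, 4), Rational(1, 16)), 2)), -128), 2) = Pow(Add(Mul(2, Pow(Rational(1, 64), 2)), -128), 2) = Pow(Add(Mul(2, Rational(1, 4096)), -128), 2) = Pow(Add(Rational(1, 2048), -128), 2) = Pow(Rational(-262143, 2048), 2) = Rational(68718952449, 4194304)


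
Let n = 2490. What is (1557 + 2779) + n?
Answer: 6826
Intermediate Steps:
(1557 + 2779) + n = (1557 + 2779) + 2490 = 4336 + 2490 = 6826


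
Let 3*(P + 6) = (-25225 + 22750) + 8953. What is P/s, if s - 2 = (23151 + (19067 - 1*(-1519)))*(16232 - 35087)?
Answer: -6460/2473983399 ≈ -2.6112e-6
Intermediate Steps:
P = 6460/3 (P = -6 + ((-25225 + 22750) + 8953)/3 = -6 + (-2475 + 8953)/3 = -6 + (⅓)*6478 = -6 + 6478/3 = 6460/3 ≈ 2153.3)
s = -824661133 (s = 2 + (23151 + (19067 - 1*(-1519)))*(16232 - 35087) = 2 + (23151 + (19067 + 1519))*(-18855) = 2 + (23151 + 20586)*(-18855) = 2 + 43737*(-18855) = 2 - 824661135 = -824661133)
P/s = (6460/3)/(-824661133) = (6460/3)*(-1/824661133) = -6460/2473983399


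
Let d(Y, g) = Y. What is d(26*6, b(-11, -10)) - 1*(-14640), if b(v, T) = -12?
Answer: 14796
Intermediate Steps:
d(26*6, b(-11, -10)) - 1*(-14640) = 26*6 - 1*(-14640) = 156 + 14640 = 14796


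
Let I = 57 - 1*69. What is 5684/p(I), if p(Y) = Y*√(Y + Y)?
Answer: 1421*I*√6/36 ≈ 96.687*I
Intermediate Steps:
I = -12 (I = 57 - 69 = -12)
p(Y) = √2*Y^(3/2) (p(Y) = Y*√(2*Y) = Y*(√2*√Y) = √2*Y^(3/2))
5684/p(I) = 5684/((√2*(-12)^(3/2))) = 5684/((√2*(-24*I*√3))) = 5684/((-24*I*√6)) = 5684*(I*√6/144) = 1421*I*√6/36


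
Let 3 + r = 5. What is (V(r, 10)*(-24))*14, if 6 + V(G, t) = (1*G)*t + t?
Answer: -8064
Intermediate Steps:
r = 2 (r = -3 + 5 = 2)
V(G, t) = -6 + t + G*t (V(G, t) = -6 + ((1*G)*t + t) = -6 + (G*t + t) = -6 + (t + G*t) = -6 + t + G*t)
(V(r, 10)*(-24))*14 = ((-6 + 10 + 2*10)*(-24))*14 = ((-6 + 10 + 20)*(-24))*14 = (24*(-24))*14 = -576*14 = -8064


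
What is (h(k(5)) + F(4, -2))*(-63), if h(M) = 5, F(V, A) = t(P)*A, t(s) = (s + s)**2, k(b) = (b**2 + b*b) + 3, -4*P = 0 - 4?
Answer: 189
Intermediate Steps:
P = 1 (P = -(0 - 4)/4 = -1/4*(-4) = 1)
k(b) = 3 + 2*b**2 (k(b) = (b**2 + b**2) + 3 = 2*b**2 + 3 = 3 + 2*b**2)
t(s) = 4*s**2 (t(s) = (2*s)**2 = 4*s**2)
F(V, A) = 4*A (F(V, A) = (4*1**2)*A = (4*1)*A = 4*A)
(h(k(5)) + F(4, -2))*(-63) = (5 + 4*(-2))*(-63) = (5 - 8)*(-63) = -3*(-63) = 189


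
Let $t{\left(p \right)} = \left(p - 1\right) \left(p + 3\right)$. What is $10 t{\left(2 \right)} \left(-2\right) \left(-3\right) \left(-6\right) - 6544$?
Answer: $-8344$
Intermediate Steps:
$t{\left(p \right)} = \left(-1 + p\right) \left(3 + p\right)$
$10 t{\left(2 \right)} \left(-2\right) \left(-3\right) \left(-6\right) - 6544 = 10 \left(-3 + 2^{2} + 2 \cdot 2\right) \left(-2\right) \left(-3\right) \left(-6\right) - 6544 = 10 \left(-3 + 4 + 4\right) \left(-2\right) \left(-3\right) \left(-6\right) - 6544 = 10 \cdot 5 \left(-2\right) \left(-3\right) \left(-6\right) - 6544 = 10 \left(\left(-10\right) \left(-3\right)\right) \left(-6\right) - 6544 = 10 \cdot 30 \left(-6\right) - 6544 = 300 \left(-6\right) - 6544 = -1800 - 6544 = -8344$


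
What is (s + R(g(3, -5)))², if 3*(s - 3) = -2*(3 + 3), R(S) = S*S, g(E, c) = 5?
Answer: 576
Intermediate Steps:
R(S) = S²
s = -1 (s = 3 + (-2*(3 + 3))/3 = 3 + (-2*6)/3 = 3 + (⅓)*(-12) = 3 - 4 = -1)
(s + R(g(3, -5)))² = (-1 + 5²)² = (-1 + 25)² = 24² = 576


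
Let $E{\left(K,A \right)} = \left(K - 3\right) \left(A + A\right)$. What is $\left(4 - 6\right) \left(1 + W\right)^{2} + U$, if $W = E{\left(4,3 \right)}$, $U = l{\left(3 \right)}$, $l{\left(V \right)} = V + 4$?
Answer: $-91$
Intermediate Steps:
$l{\left(V \right)} = 4 + V$
$U = 7$ ($U = 4 + 3 = 7$)
$E{\left(K,A \right)} = 2 A \left(-3 + K\right)$ ($E{\left(K,A \right)} = \left(-3 + K\right) 2 A = 2 A \left(-3 + K\right)$)
$W = 6$ ($W = 2 \cdot 3 \left(-3 + 4\right) = 2 \cdot 3 \cdot 1 = 6$)
$\left(4 - 6\right) \left(1 + W\right)^{2} + U = \left(4 - 6\right) \left(1 + 6\right)^{2} + 7 = \left(4 - 6\right) 7^{2} + 7 = \left(4 - 6\right) 49 + 7 = \left(-2\right) 49 + 7 = -98 + 7 = -91$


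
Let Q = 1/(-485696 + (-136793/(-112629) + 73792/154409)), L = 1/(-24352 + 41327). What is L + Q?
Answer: 8151465258397676/143382330473489738225 ≈ 5.6851e-5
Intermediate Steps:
L = 1/16975 ≈ 5.8910e-5
Q = -17390931261/8446676316553151 (Q = 1/(-485696 + (-136793*(-1/112629) + 73792*(1/154409))) = 1/(-485696 + (136793/112629 + 73792/154409)) = 1/(-485696 + 29433189505/17390931261) = 1/(-8446676316553151/17390931261) = -17390931261/8446676316553151 ≈ -2.0589e-6)
L + Q = 1/16975 - 17390931261/8446676316553151 = 8151465258397676/143382330473489738225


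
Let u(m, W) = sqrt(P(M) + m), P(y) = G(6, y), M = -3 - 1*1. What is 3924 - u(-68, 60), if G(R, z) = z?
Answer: 3924 - 6*I*sqrt(2) ≈ 3924.0 - 8.4853*I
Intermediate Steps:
M = -4 (M = -3 - 1 = -4)
P(y) = y
u(m, W) = sqrt(-4 + m)
3924 - u(-68, 60) = 3924 - sqrt(-4 - 68) = 3924 - sqrt(-72) = 3924 - 6*I*sqrt(2)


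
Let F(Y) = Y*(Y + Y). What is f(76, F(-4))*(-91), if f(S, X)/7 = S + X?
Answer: -68796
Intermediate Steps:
F(Y) = 2*Y**2 (F(Y) = Y*(2*Y) = 2*Y**2)
f(S, X) = 7*S + 7*X (f(S, X) = 7*(S + X) = 7*S + 7*X)
f(76, F(-4))*(-91) = (7*76 + 7*(2*(-4)**2))*(-91) = (532 + 7*(2*16))*(-91) = (532 + 7*32)*(-91) = (532 + 224)*(-91) = 756*(-91) = -68796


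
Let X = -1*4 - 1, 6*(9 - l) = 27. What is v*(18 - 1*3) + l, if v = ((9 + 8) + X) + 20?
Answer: 969/2 ≈ 484.50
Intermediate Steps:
l = 9/2 (l = 9 - ⅙*27 = 9 - 9/2 = 9/2 ≈ 4.5000)
X = -5 (X = -4 - 1 = -5)
v = 32 (v = ((9 + 8) - 5) + 20 = (17 - 5) + 20 = 12 + 20 = 32)
v*(18 - 1*3) + l = 32*(18 - 1*3) + 9/2 = 32*(18 - 3) + 9/2 = 32*15 + 9/2 = 480 + 9/2 = 969/2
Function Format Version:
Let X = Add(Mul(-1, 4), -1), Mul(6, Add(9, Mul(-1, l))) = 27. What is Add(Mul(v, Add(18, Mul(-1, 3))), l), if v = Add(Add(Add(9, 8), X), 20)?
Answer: Rational(969, 2) ≈ 484.50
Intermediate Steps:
l = Rational(9, 2) (l = Add(9, Mul(Rational(-1, 6), 27)) = Add(9, Rational(-9, 2)) = Rational(9, 2) ≈ 4.5000)
X = -5 (X = Add(-4, -1) = -5)
v = 32 (v = Add(Add(Add(9, 8), -5), 20) = Add(Add(17, -5), 20) = Add(12, 20) = 32)
Add(Mul(v, Add(18, Mul(-1, 3))), l) = Add(Mul(32, Add(18, Mul(-1, 3))), Rational(9, 2)) = Add(Mul(32, Add(18, -3)), Rational(9, 2)) = Add(Mul(32, 15), Rational(9, 2)) = Add(480, Rational(9, 2)) = Rational(969, 2)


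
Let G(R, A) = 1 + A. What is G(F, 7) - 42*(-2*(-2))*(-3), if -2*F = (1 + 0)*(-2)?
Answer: 512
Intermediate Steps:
F = 1 (F = -(1 + 0)*(-2)/2 = -(-2)/2 = -½*(-2) = 1)
G(F, 7) - 42*(-2*(-2))*(-3) = (1 + 7) - 42*(-2*(-2))*(-3) = 8 - 168*(-3) = 8 - 42*(-12) = 8 + 504 = 512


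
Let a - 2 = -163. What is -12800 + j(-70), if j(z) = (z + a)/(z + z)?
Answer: -255967/20 ≈ -12798.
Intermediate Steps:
a = -161 (a = 2 - 163 = -161)
j(z) = (-161 + z)/(2*z) (j(z) = (z - 161)/(z + z) = (-161 + z)/((2*z)) = (-161 + z)*(1/(2*z)) = (-161 + z)/(2*z))
-12800 + j(-70) = -12800 + (½)*(-161 - 70)/(-70) = -12800 + (½)*(-1/70)*(-231) = -12800 + 33/20 = -255967/20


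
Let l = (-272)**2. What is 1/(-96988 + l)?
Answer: -1/23004 ≈ -4.3471e-5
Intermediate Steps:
l = 73984
1/(-96988 + l) = 1/(-96988 + 73984) = 1/(-23004) = -1/23004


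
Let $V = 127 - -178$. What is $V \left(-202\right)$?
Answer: $-61610$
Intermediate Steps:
$V = 305$ ($V = 127 + 178 = 305$)
$V \left(-202\right) = 305 \left(-202\right) = -61610$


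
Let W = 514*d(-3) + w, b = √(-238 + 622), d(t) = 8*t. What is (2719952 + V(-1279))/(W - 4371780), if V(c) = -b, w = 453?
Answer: -2719952/4383663 + 8*√6/4383663 ≈ -0.62047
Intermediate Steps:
b = 8*√6 (b = √384 = 8*√6 ≈ 19.596)
V(c) = -8*√6
W = -11883 (W = 514*(8*(-3)) + 453 = 514*(-24) + 453 = -12336 + 453 = -11883)
(2719952 + V(-1279))/(W - 4371780) = (2719952 - 8*√6)/(-11883 - 4371780) = (2719952 - 8*√6)/(-4383663) = (2719952 - 8*√6)*(-1/4383663) = -2719952/4383663 + 8*√6/4383663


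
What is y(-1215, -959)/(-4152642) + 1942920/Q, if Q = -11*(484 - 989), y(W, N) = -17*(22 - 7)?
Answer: 537883507411/1537861754 ≈ 349.76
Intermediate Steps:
y(W, N) = -255 (y(W, N) = -17*15 = -255)
Q = 5555 (Q = -11*(-505) = 5555)
y(-1215, -959)/(-4152642) + 1942920/Q = -255/(-4152642) + 1942920/5555 = -255*(-1/4152642) + 1942920*(1/5555) = 85/1384214 + 388584/1111 = 537883507411/1537861754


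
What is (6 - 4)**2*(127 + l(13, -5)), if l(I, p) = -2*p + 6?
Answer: 572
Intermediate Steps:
l(I, p) = 6 - 2*p
(6 - 4)**2*(127 + l(13, -5)) = (6 - 4)**2*(127 + (6 - 2*(-5))) = 2**2*(127 + (6 + 10)) = 4*(127 + 16) = 4*143 = 572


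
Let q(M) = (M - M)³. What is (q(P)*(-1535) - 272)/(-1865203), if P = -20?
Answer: 272/1865203 ≈ 0.00014583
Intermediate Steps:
q(M) = 0 (q(M) = 0³ = 0)
(q(P)*(-1535) - 272)/(-1865203) = (0*(-1535) - 272)/(-1865203) = (0 - 272)*(-1/1865203) = -272*(-1/1865203) = 272/1865203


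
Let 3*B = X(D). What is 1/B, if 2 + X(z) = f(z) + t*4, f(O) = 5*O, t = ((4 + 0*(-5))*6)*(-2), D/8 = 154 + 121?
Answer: 1/3602 ≈ 0.00027762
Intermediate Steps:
D = 2200 (D = 8*(154 + 121) = 8*275 = 2200)
t = -48 (t = ((4 + 0)*6)*(-2) = (4*6)*(-2) = 24*(-2) = -48)
X(z) = -194 + 5*z (X(z) = -2 + (5*z - 48*4) = -2 + (5*z - 192) = -2 + (-192 + 5*z) = -194 + 5*z)
B = 3602 (B = (-194 + 5*2200)/3 = (-194 + 11000)/3 = (⅓)*10806 = 3602)
1/B = 1/3602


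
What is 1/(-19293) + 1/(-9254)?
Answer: -28547/178537422 ≈ -0.00015989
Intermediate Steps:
1/(-19293) + 1/(-9254) = -1/19293 - 1/9254 = -28547/178537422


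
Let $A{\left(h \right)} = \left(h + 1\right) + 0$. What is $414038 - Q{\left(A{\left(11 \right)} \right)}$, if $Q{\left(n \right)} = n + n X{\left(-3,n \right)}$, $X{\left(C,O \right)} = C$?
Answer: $414062$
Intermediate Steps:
$A{\left(h \right)} = 1 + h$ ($A{\left(h \right)} = \left(1 + h\right) + 0 = 1 + h$)
$Q{\left(n \right)} = - 2 n$ ($Q{\left(n \right)} = n + n \left(-3\right) = n - 3 n = - 2 n$)
$414038 - Q{\left(A{\left(11 \right)} \right)} = 414038 - - 2 \left(1 + 11\right) = 414038 - \left(-2\right) 12 = 414038 - -24 = 414038 + 24 = 414062$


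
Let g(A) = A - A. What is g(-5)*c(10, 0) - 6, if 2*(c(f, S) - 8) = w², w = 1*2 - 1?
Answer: -6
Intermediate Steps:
g(A) = 0
w = 1 (w = 2 - 1 = 1)
c(f, S) = 17/2 (c(f, S) = 8 + (½)*1² = 8 + (½)*1 = 8 + ½ = 17/2)
g(-5)*c(10, 0) - 6 = 0*(17/2) - 6 = 0 - 6 = -6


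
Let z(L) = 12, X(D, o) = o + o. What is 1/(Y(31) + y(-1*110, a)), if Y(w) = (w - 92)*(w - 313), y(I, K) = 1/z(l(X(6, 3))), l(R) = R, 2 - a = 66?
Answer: 12/206425 ≈ 5.8133e-5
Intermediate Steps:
a = -64 (a = 2 - 1*66 = 2 - 66 = -64)
X(D, o) = 2*o
y(I, K) = 1/12
Y(w) = (-313 + w)*(-92 + w) (Y(w) = (-92 + w)*(-313 + w) = (-313 + w)*(-92 + w))
1/(Y(31) + y(-1*110, a)) = 1/((28796 + 31**2 - 405*31) + 1/12) = 1/((28796 + 961 - 12555) + 1/12) = 1/(17202 + 1/12) = 1/(206425/12) = 12/206425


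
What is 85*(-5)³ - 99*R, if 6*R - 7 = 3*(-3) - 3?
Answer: -21085/2 ≈ -10543.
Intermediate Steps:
R = -⅚ (R = 7/6 + (3*(-3) - 3)/6 = 7/6 + (-9 - 3)/6 = 7/6 + (⅙)*(-12) = 7/6 - 2 = -⅚ ≈ -0.83333)
85*(-5)³ - 99*R = 85*(-5)³ - 99*(-⅚) = 85*(-125) + 165/2 = -10625 + 165/2 = -21085/2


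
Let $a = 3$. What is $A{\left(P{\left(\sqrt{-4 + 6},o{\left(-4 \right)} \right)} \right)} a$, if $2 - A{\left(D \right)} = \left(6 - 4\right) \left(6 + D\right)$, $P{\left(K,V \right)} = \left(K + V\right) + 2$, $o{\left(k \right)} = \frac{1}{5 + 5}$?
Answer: $- \frac{213}{5} - 6 \sqrt{2} \approx -51.085$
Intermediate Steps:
$o{\left(k \right)} = \frac{1}{10}$
$P{\left(K,V \right)} = 2 + K + V$
$A{\left(D \right)} = -10 - 2 D$ ($A{\left(D \right)} = 2 - \left(6 - 4\right) \left(6 + D\right) = 2 - 2 \left(6 + D\right) = 2 - \left(12 + 2 D\right) = -10 - 2 D$)
$A{\left(P{\left(\sqrt{-4 + 6},o{\left(-4 \right)} \right)} \right)} a = \left(-10 - 2 \left(2 + \sqrt{-4 + 6} + \frac{1}{10}\right)\right) 3 = \left(-10 - 2 \left(2 + \sqrt{2} + \frac{1}{10}\right)\right) 3 = \left(-10 - 2 \left(\frac{21}{10} + \sqrt{2}\right)\right) 3 = \left(-10 - \left(\frac{21}{5} + 2 \sqrt{2}\right)\right) 3 = \left(- \frac{71}{5} - 2 \sqrt{2}\right) 3 = - \frac{213}{5} - 6 \sqrt{2}$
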